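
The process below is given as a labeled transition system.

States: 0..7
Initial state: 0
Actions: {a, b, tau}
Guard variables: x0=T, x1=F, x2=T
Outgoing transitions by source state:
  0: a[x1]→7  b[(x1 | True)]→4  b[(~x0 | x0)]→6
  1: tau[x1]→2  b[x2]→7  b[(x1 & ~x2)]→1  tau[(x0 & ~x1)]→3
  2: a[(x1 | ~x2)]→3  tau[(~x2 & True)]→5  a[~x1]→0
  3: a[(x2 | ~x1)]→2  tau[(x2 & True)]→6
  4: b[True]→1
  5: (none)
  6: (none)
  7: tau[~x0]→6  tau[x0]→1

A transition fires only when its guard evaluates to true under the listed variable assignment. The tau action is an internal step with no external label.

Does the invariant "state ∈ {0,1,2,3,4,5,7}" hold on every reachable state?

Safe = {0,1,2,3,4,5,7}
R = {0,1,2,3,4,6,7}
  0: ✓
  1: ✓
  2: ✓
  3: ✓
  4: ✓
  6: VIOLATES
  7: ✓
counterexample path to 6: b

Answer: INVARIANT VIOLATED at state 6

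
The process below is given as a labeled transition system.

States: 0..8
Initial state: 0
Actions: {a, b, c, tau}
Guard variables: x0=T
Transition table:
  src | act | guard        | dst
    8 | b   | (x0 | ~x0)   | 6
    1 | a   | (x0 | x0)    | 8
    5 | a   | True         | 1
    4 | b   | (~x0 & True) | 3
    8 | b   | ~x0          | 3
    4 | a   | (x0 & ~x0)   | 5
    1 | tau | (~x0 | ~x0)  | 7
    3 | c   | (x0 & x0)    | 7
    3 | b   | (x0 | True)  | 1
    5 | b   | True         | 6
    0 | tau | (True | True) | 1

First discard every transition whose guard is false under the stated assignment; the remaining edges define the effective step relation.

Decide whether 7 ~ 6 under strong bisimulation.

Compute ~ classes (split until stable):
  P[0] = {{0,1,2,3,4,5,6,7,8}}
  P[1] = {{0},{1},{2,4,6,7},{3},{5},{8}}
stable after 2 split(s): 6 block(s)
7∈{2,4,6,7}, 6∈{2,4,6,7}

Answer: BISIMILAR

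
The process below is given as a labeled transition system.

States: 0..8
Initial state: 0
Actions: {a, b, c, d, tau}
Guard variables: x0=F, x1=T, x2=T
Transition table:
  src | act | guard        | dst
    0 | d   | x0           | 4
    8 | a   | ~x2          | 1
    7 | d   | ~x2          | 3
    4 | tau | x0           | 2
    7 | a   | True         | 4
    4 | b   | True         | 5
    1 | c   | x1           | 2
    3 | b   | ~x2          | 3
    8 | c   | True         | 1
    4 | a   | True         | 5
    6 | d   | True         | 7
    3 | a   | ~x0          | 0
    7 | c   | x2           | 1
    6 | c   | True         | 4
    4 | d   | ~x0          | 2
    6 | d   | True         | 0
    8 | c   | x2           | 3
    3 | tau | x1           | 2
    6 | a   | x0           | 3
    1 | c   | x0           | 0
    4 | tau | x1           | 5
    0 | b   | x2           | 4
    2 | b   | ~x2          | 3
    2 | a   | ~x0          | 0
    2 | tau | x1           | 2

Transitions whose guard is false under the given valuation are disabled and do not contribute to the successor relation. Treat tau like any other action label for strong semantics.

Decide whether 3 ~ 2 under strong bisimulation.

Bisimulation quotient by refinement:
  π0 = {{0,1,2,3,4,5,6,7,8}}
  π1 = {{0},{1,8},{2,3},{4},{5},{6},{7}}
  π2 = {{0},{1},{2,3},{4},{5},{6},{7},{8}}
stable after 3 split(s): 8 block(s)
class of 3: {2,3}; class of 2: {2,3}

Answer: BISIMILAR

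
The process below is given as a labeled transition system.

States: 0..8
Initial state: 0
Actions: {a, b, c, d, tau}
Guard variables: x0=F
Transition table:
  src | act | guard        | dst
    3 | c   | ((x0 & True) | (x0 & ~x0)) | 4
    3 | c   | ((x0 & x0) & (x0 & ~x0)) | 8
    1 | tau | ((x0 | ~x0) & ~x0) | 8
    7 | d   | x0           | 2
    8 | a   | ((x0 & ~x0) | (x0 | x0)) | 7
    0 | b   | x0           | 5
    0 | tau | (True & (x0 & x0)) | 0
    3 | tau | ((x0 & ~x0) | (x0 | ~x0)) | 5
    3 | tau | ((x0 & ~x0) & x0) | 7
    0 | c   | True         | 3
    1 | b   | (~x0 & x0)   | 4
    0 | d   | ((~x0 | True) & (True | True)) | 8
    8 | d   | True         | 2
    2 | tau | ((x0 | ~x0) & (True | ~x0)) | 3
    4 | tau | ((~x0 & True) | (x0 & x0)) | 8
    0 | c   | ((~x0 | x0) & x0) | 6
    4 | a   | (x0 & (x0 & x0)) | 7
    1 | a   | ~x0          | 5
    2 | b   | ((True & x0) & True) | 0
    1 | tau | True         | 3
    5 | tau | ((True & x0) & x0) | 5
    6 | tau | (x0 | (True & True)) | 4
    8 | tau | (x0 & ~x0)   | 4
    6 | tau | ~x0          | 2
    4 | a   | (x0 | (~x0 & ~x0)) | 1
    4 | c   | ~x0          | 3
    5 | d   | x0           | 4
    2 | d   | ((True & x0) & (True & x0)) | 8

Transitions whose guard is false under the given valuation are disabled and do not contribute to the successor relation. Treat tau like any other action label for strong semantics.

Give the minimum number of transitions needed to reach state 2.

Answer: 2

Working:
BFS to 2:
  Layer 0: {0}
  Layer 1: {3,8}
  Layer 2: {2,5}
first hit 2 at d=2 via d·d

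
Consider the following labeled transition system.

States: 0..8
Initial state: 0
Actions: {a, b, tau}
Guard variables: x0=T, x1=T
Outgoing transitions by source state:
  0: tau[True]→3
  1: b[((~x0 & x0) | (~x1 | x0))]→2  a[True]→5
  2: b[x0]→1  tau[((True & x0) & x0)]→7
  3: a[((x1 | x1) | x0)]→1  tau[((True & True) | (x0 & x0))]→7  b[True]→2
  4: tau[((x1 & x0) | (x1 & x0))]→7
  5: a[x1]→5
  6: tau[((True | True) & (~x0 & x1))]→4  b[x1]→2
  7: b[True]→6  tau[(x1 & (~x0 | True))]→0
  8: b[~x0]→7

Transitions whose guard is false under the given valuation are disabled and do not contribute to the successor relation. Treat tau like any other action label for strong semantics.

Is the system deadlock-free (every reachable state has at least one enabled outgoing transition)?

Reachable = {0,1,2,3,5,6,7}
  0: tau→3  [1 exit(s)]
  1: a→5  b→2  [2 exit(s)]
  2: b→1  tau→7  [2 exit(s)]
  3: a→1  b→2  tau→7  [3 exit(s)]
  5: a→5  [1 exit(s)]
  6: b→2  [1 exit(s)]
  7: b→6  tau→0  [2 exit(s)]

Answer: DEADLOCK-FREE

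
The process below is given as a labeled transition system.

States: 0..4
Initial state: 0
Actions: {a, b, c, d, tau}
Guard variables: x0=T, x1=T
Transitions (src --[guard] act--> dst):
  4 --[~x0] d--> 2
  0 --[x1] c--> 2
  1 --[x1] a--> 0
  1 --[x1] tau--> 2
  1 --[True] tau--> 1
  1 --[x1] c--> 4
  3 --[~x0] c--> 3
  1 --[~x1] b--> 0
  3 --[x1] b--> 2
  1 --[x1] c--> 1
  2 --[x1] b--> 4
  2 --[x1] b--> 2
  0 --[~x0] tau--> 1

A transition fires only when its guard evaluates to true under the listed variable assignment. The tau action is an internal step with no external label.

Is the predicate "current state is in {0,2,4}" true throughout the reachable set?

Inv-set: {0,2,4}
Reach set: {0,2,4}
  0: ok
  2: ok
  4: ok

Answer: INVARIANT HOLDS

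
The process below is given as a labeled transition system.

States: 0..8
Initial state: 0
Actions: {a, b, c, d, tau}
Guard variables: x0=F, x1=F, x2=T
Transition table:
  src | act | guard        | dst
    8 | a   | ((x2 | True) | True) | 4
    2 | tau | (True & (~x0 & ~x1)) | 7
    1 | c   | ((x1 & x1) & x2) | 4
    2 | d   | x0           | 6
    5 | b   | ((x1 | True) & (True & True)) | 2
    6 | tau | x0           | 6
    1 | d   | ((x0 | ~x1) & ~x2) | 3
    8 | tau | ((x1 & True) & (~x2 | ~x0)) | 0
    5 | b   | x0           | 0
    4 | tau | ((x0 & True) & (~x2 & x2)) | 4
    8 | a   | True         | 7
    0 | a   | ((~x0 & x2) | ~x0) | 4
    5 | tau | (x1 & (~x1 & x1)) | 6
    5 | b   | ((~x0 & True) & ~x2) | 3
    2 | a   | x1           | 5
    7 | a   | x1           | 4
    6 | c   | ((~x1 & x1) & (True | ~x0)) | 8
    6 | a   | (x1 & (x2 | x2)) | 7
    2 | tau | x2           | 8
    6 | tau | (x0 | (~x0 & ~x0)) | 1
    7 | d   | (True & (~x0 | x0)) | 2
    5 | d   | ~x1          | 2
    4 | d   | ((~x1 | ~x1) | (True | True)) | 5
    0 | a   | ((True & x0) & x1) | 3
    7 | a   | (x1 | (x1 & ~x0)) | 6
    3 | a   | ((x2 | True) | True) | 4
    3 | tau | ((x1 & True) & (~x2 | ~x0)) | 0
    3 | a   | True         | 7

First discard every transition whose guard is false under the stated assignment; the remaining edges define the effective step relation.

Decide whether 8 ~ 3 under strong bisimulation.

Answer: BISIMILAR

Working:
Bisimulation quotient by refinement:
  P[0] = {{0,1,2,3,4,5,6,7,8}}
  P[1] = {{0,3,8},{1},{2,6},{4,7},{5}}
  P[2] = {{0,3,8},{1},{2},{4},{5},{6},{7}}
  P[3] = {{0},{1},{2},{3,8},{4},{5},{6},{7}}
stable after 4 split(s): 8 block(s)
8∈{3,8}, 3∈{3,8}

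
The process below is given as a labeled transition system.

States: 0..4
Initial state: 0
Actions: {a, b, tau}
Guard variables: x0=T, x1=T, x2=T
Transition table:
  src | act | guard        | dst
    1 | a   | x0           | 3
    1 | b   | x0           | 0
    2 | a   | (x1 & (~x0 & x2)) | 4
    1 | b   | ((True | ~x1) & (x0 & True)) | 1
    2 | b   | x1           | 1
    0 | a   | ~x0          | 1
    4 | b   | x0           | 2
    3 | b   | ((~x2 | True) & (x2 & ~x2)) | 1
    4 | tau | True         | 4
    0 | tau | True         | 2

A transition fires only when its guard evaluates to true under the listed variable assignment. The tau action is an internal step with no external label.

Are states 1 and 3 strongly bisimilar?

Compute ~ classes (split until stable):
  round 0: {{0,1,2,3,4}}
  round 1: {{0},{1},{2},{3},{4}}
stable after 2 split(s): 5 block(s)
[1]={1}  [3]={3}

Answer: NOT BISIMILAR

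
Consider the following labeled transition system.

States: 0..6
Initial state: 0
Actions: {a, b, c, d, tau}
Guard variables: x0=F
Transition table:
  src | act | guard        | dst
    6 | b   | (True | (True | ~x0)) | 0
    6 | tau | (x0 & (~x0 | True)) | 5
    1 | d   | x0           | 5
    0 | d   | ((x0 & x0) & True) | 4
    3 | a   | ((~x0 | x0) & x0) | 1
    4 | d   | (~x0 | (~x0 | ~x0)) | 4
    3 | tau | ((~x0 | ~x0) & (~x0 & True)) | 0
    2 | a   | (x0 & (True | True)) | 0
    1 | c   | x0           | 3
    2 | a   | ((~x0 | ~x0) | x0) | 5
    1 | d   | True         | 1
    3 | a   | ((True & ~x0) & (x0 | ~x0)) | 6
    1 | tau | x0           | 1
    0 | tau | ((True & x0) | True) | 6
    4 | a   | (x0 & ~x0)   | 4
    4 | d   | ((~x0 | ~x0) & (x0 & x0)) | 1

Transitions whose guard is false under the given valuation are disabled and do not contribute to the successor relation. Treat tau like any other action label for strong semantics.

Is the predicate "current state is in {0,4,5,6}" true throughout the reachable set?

Answer: INVARIANT HOLDS

Trace:
Inv-set: {0,4,5,6}
Reachable = {0,6}
  0: ok
  6: ok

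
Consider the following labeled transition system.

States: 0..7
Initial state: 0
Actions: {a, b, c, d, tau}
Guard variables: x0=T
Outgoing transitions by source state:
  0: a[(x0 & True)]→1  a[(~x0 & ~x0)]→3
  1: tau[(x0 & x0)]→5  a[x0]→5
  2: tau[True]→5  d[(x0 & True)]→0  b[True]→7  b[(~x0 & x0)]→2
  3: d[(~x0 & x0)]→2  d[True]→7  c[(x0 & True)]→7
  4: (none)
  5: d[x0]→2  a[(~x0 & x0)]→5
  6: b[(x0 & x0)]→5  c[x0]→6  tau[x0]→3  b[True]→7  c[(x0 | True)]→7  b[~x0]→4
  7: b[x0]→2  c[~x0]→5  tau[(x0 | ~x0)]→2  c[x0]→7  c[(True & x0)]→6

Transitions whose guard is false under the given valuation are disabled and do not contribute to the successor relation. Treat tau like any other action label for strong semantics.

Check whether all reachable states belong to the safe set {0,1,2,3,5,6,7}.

Answer: INVARIANT HOLDS

Working:
Safe = {0,1,2,3,5,6,7}
Reachable = {0,1,2,3,5,6,7}
  0: ✓
  1: ✓
  2: ✓
  3: ✓
  5: ✓
  6: ✓
  7: ✓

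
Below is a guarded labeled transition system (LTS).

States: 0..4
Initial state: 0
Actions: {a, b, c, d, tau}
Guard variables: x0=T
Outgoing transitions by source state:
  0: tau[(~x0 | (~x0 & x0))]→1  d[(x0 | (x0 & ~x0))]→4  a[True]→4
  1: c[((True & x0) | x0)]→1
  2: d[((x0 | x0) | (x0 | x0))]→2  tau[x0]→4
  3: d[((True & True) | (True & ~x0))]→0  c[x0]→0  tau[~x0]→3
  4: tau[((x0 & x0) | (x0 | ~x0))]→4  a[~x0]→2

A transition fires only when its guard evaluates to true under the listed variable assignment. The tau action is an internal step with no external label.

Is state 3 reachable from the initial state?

After dropping false guards: 8 live edges.
depth 0: {0}
depth 1: {4}  now seen {0,4}
Reach set: {0,4}

Answer: UNREACHABLE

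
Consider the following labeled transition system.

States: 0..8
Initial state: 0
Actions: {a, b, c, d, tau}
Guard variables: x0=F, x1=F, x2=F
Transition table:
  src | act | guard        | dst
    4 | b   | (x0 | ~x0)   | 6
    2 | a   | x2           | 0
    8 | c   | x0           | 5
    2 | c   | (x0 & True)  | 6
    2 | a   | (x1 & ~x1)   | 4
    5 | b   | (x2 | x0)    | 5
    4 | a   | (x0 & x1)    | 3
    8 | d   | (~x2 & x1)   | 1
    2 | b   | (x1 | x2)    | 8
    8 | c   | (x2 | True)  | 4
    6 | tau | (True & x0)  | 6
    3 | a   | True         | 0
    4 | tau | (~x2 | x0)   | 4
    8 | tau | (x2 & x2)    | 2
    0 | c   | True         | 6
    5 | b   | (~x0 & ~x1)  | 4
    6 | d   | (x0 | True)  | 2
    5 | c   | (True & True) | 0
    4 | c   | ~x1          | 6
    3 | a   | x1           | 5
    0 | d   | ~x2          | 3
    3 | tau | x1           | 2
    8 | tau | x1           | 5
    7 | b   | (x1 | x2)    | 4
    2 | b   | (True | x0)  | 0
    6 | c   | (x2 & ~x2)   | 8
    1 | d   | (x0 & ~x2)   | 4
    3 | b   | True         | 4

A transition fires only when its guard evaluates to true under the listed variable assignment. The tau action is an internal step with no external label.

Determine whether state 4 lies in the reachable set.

Answer: REACHABLE

Working:
After dropping false guards: 12 live edges.
depth 0: {0}
depth 1: {3,6}  now seen {0,3,6}
depth 2: {2,4}  now seen {0,2,3,4,6}
R = {0,2,3,4,6}
Path to 4: d·b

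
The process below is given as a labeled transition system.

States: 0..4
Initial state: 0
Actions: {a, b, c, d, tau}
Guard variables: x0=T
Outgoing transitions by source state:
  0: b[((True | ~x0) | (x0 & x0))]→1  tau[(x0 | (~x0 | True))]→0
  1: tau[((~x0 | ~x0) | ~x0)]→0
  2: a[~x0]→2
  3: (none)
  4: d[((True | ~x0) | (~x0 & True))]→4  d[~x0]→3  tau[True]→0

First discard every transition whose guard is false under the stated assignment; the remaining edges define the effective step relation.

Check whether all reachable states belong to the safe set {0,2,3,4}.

Answer: INVARIANT VIOLATED at state 1

Working:
Allowed set {0,2,3,4}
Reachable = {0,1}
  0: safe
  1: ✗ unsafe
witness against invariant: b → 1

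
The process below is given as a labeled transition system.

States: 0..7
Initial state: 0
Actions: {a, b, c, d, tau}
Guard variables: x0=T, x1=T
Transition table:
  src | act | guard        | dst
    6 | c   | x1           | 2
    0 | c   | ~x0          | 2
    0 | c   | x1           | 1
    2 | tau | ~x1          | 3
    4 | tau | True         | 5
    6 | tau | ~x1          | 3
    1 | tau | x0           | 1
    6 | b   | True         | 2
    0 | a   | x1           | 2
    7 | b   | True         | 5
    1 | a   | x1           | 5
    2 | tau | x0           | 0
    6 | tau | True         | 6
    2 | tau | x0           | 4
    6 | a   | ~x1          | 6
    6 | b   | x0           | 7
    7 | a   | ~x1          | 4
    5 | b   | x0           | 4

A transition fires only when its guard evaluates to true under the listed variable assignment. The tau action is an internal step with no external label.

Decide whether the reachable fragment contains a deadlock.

R = {0,1,2,4,5}
  0: a→2  c→1  [deg 2]
  1: a→5  tau→1  [deg 2]
  2: tau→0  tau→4  [deg 2]
  4: tau→5  [deg 1]
  5: b→4  [deg 1]

Answer: DEADLOCK-FREE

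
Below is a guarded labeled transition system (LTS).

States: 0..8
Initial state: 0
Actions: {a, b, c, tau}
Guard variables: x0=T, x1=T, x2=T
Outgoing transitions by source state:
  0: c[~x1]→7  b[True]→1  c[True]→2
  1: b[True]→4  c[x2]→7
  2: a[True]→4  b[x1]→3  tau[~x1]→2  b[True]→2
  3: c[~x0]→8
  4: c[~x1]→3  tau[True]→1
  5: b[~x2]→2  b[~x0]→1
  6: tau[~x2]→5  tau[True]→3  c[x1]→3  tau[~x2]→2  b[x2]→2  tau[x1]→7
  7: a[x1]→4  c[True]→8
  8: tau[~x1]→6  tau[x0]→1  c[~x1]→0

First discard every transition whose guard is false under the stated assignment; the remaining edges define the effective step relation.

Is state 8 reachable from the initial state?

Answer: REACHABLE

Working:
15 transition(s) survive guard evaluation.
Layer 0: {0}
Layer 1: {1,2}  now seen {0,1,2}
Layer 2: {3,4,7}  now seen {0,1,2,3,4,7}
Layer 3: {8}  now seen {0,1,2,3,4,7,8}
Reach set: {0,1,2,3,4,7,8}
witness 8: b·c·c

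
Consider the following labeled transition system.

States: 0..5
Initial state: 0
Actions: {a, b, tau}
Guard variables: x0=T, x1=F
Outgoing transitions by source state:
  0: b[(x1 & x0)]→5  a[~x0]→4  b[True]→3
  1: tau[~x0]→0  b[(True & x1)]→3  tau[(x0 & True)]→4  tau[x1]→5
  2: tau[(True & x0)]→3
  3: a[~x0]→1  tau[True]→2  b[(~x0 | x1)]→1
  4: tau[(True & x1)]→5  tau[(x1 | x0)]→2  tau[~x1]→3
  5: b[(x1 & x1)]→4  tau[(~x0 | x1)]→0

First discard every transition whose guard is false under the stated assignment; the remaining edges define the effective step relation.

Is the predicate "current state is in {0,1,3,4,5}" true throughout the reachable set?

Answer: INVARIANT VIOLATED at state 2

Working:
Allowed set {0,1,3,4,5}
R = {0,2,3}
  0: ✓
  2: VIOLATES
  3: ✓
counterexample path to 2: b·tau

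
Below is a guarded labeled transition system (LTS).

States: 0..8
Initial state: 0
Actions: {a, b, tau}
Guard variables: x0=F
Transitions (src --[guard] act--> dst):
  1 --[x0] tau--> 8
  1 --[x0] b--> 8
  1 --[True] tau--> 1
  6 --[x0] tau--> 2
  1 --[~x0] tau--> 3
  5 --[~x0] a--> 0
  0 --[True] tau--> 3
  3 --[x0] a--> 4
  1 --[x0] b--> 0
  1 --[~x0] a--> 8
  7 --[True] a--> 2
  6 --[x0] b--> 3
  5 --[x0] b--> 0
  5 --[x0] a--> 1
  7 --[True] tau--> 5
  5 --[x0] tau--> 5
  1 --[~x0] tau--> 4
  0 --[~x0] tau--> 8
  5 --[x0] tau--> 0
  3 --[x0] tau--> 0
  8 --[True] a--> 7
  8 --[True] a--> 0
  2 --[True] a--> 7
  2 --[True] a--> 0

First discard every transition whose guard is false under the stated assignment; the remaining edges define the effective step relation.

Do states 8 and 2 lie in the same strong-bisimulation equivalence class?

Answer: BISIMILAR

Trace:
Refine partition for ~:
  π0 = {{0,1,2,3,4,5,6,7,8}}
  π1 = {{0},{1,7},{2,5,8},{3,4,6}}
  π2 = {{0},{1},{2,8},{3,4,6},{5},{7}}
stable after 3 split(s): 6 block(s)
[8]={2,8}  [2]={2,8}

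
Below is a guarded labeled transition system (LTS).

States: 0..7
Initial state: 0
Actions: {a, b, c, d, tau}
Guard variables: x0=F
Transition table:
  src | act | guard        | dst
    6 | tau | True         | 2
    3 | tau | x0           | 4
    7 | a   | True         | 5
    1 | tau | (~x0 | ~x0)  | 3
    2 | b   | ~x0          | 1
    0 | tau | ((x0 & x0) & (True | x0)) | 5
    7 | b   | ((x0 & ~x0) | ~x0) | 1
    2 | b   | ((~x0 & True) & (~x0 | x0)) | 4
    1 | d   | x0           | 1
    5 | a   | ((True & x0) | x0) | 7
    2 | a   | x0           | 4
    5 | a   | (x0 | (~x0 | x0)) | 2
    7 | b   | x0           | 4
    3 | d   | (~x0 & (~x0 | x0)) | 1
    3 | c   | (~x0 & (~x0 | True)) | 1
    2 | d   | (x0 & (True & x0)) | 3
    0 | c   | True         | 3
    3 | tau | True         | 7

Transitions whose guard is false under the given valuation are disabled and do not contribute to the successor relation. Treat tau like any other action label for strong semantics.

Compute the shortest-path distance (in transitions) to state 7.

Answer: 2

Analysis:
BFS to 7:
  depth 0: {0}
  depth 1: {3}
  depth 2: {1,7}
depth(7)=2, e.g. c·tau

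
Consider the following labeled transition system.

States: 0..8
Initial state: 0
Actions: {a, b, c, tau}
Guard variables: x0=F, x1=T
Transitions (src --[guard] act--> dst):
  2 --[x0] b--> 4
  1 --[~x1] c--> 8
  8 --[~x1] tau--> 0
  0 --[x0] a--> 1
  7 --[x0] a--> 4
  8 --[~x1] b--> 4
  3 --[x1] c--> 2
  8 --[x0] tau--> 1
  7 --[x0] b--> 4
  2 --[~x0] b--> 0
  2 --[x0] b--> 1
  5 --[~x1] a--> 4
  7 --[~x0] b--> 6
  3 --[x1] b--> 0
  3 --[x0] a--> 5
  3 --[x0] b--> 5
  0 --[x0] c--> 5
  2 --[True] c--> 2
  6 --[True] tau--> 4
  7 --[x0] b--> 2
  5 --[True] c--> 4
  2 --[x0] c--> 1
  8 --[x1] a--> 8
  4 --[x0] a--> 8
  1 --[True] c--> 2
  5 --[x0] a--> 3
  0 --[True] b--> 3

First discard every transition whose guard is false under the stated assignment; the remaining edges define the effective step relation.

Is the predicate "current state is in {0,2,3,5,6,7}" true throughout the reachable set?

Safe = {0,2,3,5,6,7}
R = {0,2,3}
  0: ✓
  2: ✓
  3: ✓

Answer: INVARIANT HOLDS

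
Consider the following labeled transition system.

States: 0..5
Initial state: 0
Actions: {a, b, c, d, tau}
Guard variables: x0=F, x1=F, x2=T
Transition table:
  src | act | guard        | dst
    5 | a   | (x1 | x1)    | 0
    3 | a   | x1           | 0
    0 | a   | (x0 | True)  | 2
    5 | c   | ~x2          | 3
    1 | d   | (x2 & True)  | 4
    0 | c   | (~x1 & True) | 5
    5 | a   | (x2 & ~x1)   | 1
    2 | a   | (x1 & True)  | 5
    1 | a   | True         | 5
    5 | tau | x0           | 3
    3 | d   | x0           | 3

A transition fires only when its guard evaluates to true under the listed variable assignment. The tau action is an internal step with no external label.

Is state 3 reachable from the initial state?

Answer: UNREACHABLE

Working:
5 transition(s) survive guard evaluation.
depth 0: {0}
depth 1: {2,5}  cumulative {0,2,5}
depth 2: {1}  cumulative {0,1,2,5}
depth 3: {4}  cumulative {0,1,2,4,5}
Reach set: {0,1,2,4,5}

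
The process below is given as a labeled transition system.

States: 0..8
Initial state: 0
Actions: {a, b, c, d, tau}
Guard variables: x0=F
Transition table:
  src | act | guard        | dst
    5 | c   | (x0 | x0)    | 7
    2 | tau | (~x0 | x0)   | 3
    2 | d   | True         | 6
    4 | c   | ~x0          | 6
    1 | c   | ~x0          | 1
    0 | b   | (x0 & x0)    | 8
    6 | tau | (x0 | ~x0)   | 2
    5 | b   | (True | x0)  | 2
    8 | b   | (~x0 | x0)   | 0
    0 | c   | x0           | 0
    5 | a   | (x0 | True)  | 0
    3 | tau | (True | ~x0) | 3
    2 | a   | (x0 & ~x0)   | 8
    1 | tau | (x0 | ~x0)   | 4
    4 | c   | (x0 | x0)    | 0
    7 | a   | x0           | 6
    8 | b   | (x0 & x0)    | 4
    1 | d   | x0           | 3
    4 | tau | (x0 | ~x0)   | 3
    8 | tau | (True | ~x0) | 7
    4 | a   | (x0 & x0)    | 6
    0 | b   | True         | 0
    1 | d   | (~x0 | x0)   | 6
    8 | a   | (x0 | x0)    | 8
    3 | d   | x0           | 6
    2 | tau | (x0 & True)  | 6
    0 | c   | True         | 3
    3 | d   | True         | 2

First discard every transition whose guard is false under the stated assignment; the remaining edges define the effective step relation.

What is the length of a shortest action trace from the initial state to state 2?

Answer: 2

Analysis:
BFS to 2:
  depth 0: {0}
  depth 1: {3}
  depth 2: {2}
depth(2)=2, e.g. c·d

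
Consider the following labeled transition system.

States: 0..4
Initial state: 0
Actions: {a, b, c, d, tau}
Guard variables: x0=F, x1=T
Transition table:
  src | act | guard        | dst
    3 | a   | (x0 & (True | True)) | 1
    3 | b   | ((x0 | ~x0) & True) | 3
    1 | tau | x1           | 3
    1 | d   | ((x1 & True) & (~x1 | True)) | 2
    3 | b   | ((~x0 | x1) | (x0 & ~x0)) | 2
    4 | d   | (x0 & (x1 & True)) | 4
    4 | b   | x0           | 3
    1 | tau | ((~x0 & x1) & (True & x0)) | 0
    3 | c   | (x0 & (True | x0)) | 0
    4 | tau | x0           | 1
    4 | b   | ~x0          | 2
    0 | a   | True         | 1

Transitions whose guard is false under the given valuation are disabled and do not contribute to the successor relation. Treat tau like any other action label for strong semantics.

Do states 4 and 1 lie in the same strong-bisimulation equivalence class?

Answer: NOT BISIMILAR

Working:
Refine partition for ~:
  P[0] = {{0,1,2,3,4}}
  P[1] = {{0},{1},{2},{3,4}}
  P[2] = {{0},{1},{2},{3},{4}}
5 equivalence class(es) (converged in 3)
4∈{4}, 1∈{1}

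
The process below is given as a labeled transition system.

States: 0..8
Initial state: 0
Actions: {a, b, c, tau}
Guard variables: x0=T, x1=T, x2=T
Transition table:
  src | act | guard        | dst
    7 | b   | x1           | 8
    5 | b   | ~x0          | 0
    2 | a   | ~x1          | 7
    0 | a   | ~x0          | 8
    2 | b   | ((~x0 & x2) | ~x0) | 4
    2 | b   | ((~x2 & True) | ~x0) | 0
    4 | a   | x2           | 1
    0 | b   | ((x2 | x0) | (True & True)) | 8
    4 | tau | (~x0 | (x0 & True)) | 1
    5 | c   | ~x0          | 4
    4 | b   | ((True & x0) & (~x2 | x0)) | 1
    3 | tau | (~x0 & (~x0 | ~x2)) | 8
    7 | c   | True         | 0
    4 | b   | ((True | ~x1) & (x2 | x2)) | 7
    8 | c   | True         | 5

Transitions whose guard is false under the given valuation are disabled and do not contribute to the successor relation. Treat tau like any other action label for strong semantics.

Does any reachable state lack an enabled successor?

Answer: DEADLOCK at state 5

Working:
Reach set: {0,5,8}
  0: b→8  [1 out]
  5: ∅  [deadlock]
  8: c→5  [1 out]
witness 5: b·c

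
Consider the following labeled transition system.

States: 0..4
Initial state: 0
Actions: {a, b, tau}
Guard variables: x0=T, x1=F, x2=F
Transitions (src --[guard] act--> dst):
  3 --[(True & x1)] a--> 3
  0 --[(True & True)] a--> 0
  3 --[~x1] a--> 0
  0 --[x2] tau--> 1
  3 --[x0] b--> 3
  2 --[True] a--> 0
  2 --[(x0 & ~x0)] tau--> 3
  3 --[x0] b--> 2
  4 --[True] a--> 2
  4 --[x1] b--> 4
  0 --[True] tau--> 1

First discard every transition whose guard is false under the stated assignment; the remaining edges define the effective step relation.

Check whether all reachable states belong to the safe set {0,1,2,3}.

Answer: INVARIANT HOLDS

Trace:
Allowed set {0,1,2,3}
R = {0,1}
  0: safe
  1: safe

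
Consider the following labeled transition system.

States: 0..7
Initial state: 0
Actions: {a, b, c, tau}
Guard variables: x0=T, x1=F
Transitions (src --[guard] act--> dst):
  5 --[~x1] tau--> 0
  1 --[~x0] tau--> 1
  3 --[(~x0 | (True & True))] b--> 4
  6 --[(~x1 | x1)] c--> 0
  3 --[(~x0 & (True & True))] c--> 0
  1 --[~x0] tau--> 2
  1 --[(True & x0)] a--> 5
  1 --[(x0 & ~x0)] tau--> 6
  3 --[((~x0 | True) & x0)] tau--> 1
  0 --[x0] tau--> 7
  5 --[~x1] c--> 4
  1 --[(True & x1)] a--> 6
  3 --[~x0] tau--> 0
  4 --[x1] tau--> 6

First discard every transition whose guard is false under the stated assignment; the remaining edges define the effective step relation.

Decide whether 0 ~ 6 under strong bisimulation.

Refine partition for ~:
  P[0] = {{0,1,2,3,4,5,6,7}}
  P[1] = {{0},{1},{2,4,7},{3},{5},{6}}
stable after 2 split(s): 6 block(s)
class of 0: {0}; class of 6: {6}

Answer: NOT BISIMILAR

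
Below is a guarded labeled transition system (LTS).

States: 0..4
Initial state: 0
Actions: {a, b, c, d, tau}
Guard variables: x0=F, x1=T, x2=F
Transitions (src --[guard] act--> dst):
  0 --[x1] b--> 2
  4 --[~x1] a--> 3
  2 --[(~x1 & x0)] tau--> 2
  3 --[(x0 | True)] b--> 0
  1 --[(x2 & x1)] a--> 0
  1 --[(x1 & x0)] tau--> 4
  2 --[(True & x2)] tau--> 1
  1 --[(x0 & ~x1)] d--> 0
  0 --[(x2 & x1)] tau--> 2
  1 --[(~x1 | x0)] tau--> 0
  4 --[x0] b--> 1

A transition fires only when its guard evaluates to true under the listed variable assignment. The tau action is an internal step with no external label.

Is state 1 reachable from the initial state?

Answer: UNREACHABLE

Trace:
2 transition(s) survive guard evaluation.
depth 0: {0}
depth 1: {2}  cumulative {0,2}
Reachable = {0,2}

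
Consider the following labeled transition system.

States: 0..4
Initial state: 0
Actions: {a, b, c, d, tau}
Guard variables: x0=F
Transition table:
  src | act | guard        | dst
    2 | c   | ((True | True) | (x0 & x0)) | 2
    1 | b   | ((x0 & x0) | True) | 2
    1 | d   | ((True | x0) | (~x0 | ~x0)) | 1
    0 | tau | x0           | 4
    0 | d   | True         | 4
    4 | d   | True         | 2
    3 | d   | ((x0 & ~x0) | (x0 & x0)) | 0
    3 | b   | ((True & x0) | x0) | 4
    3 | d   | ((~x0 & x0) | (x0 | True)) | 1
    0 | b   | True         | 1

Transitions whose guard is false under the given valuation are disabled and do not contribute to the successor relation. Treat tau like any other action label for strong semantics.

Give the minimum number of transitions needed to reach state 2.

Answer: 2

Analysis:
Layered search for 2:
  L0 = {0}
  L1 = {1,4}
  L2 = {2}
first hit 2 at d=2 via b·b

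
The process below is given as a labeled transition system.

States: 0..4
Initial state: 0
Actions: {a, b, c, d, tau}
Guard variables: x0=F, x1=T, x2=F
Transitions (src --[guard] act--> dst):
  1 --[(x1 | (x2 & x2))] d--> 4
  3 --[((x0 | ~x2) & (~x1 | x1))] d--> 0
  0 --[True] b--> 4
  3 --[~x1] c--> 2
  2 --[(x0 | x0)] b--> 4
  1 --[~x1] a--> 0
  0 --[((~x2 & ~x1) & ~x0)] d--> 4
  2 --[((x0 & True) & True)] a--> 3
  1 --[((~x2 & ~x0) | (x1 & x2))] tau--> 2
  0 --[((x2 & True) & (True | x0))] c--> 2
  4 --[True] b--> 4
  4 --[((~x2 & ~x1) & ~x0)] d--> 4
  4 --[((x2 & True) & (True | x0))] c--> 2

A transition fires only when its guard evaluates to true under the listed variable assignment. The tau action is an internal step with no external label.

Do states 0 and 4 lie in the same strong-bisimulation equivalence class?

Answer: BISIMILAR

Analysis:
Compute ~ classes (split until stable):
  round 0: {{0,1,2,3,4}}
  round 1: {{0,4},{1},{2},{3}}
4 equivalence class(es) (converged in 2)
class of 0: {0,4}; class of 4: {0,4}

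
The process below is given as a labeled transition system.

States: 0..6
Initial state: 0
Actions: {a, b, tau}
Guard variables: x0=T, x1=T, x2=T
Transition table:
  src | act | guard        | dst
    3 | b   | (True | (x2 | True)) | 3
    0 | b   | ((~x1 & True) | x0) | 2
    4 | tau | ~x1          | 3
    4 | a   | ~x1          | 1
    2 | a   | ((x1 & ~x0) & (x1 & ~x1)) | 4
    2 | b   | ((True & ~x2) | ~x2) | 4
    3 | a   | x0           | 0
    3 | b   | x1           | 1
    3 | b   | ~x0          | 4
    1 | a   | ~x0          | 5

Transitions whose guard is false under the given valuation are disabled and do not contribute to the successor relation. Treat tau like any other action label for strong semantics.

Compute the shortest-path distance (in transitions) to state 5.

Breadth-first toward 5:
  depth 0: {0}
  depth 1: {2}
5 never appears.

Answer: UNREACHABLE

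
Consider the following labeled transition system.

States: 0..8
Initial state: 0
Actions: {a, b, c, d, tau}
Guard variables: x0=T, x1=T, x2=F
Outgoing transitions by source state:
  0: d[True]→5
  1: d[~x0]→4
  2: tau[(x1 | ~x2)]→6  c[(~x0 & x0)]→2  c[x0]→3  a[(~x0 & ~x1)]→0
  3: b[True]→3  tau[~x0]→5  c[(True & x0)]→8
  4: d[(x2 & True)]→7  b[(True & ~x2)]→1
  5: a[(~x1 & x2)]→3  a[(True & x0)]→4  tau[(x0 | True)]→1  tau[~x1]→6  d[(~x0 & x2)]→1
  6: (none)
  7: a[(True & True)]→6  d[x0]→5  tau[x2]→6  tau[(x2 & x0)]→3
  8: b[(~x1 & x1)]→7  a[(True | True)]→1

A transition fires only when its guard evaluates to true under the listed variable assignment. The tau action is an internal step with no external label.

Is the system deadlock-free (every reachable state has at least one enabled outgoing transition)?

Reach set: {0,1,4,5}
  0: d→5  [1 out]
  1: ∅  [deadlock]
  4: b→1  [1 out]
  5: a→4  tau→1  [2 out]
witness 1: d·tau

Answer: DEADLOCK at state 1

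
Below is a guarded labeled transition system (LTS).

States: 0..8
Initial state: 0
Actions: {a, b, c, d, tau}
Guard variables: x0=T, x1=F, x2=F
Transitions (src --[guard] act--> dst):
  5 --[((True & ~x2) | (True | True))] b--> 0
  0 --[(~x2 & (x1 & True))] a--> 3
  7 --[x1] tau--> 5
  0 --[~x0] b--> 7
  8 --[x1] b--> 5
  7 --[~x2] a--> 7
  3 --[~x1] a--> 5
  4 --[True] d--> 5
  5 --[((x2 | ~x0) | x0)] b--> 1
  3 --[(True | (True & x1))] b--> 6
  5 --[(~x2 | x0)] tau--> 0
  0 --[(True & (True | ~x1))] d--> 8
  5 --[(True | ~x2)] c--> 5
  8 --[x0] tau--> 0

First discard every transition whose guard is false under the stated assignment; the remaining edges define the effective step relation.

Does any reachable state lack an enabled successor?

Answer: DEADLOCK-FREE

Trace:
Reachable = {0,8}
  0: d→8  [1 exit(s)]
  8: tau→0  [1 exit(s)]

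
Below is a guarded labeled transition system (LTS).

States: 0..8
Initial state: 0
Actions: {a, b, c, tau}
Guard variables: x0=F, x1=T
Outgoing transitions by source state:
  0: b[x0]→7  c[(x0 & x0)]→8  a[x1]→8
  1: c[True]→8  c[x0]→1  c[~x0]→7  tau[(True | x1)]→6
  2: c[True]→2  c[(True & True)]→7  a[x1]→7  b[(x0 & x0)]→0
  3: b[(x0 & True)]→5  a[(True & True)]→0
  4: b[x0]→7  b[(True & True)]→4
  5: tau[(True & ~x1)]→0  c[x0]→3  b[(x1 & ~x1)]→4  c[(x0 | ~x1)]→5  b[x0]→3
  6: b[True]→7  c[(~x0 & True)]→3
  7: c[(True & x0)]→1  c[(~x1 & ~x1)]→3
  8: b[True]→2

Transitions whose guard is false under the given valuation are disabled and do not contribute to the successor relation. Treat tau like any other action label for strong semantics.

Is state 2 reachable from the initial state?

Guard filter leaves 12 enabled edge(s).
Layer 0: {0}
Layer 1: {8}  cumulative {0,8}
Layer 2: {2}  cumulative {0,2,8}
Layer 3: {7}  cumulative {0,2,7,8}
Reachable = {0,2,7,8}
witness 2: a·b

Answer: REACHABLE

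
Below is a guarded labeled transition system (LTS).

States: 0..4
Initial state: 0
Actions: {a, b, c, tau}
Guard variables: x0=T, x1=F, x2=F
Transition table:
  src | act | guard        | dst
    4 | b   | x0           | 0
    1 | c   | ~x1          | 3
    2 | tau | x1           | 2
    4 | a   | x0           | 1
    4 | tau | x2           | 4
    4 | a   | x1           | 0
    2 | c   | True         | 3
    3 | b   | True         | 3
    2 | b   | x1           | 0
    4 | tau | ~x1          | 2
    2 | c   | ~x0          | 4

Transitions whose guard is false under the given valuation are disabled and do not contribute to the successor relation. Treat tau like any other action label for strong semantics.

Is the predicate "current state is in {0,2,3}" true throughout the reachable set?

Allowed set {0,2,3}
Reachable = {0}
  0: safe

Answer: INVARIANT HOLDS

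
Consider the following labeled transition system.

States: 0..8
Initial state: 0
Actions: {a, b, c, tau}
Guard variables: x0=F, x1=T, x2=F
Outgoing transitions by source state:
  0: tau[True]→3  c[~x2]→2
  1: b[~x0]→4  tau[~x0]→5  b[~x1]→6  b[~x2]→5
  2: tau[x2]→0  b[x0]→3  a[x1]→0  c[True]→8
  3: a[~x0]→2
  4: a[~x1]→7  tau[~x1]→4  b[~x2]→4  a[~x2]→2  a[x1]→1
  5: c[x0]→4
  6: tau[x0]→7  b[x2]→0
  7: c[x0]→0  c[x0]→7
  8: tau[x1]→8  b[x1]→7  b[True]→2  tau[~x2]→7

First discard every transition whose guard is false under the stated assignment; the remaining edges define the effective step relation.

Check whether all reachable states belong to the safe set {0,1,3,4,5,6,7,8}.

Answer: INVARIANT VIOLATED at state 2

Working:
Allowed set {0,1,3,4,5,6,7,8}
Reachable = {0,2,3,7,8}
  0: ✓
  2: ✗ unsafe
  3: ✓
  7: ✓
  8: ✓
witness against invariant: c → 2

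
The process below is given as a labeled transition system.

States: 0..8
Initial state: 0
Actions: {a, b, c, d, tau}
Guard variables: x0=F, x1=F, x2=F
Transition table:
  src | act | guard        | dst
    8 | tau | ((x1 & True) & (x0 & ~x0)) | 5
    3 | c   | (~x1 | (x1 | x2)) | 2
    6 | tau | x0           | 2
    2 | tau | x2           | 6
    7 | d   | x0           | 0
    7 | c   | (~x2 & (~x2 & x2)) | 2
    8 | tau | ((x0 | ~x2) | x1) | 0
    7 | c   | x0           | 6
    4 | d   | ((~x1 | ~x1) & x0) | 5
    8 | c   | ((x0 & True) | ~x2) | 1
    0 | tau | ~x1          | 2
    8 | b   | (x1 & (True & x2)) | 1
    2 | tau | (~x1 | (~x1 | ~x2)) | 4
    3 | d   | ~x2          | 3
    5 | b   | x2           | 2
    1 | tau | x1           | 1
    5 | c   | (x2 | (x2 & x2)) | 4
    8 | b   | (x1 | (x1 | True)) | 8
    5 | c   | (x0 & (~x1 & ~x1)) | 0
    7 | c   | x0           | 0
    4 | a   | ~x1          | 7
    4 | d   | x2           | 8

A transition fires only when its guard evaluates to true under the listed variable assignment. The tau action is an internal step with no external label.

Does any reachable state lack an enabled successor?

Answer: DEADLOCK at state 7

Analysis:
R = {0,2,4,7}
  0: tau→2  [1 out]
  2: tau→4  [1 out]
  4: a→7  [1 out]
  7: ∅  [no exit]
witness 7: tau·tau·a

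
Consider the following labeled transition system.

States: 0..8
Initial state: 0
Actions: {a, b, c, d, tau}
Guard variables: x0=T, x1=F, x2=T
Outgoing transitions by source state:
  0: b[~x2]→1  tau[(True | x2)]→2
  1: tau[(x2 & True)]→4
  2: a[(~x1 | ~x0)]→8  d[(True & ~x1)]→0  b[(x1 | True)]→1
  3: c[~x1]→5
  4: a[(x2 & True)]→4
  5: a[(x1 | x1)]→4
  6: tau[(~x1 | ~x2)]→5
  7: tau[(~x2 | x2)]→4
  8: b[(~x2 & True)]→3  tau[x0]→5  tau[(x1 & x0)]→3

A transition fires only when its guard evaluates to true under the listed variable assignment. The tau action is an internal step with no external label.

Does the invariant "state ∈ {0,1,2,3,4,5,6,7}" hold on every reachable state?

Safe = {0,1,2,3,4,5,6,7}
R = {0,1,2,4,5,8}
  0: ✓
  1: ✓
  2: ✓
  4: ✓
  5: ✓
  8: VIOLATES
counterexample path to 8: tau·a

Answer: INVARIANT VIOLATED at state 8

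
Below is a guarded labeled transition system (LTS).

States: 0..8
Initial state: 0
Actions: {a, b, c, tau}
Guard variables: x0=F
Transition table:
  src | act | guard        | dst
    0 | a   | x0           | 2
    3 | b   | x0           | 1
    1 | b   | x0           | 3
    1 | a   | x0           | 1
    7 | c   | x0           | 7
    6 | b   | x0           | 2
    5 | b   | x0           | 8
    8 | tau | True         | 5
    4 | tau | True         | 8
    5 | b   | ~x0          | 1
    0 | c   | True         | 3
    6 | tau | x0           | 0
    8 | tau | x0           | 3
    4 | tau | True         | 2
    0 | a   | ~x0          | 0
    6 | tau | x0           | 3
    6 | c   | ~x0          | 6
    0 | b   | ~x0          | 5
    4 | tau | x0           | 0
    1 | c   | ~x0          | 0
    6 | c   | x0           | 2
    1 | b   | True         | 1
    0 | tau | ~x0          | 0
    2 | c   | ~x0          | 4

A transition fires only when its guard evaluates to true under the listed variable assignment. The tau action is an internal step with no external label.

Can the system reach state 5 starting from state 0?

After dropping false guards: 12 live edges.
Layer 0: {0}
Layer 1: {3,5}  total {0,3,5}
Layer 2: {1}  total {0,1,3,5}
Reach set: {0,1,3,5}
trace reaching 5: b

Answer: REACHABLE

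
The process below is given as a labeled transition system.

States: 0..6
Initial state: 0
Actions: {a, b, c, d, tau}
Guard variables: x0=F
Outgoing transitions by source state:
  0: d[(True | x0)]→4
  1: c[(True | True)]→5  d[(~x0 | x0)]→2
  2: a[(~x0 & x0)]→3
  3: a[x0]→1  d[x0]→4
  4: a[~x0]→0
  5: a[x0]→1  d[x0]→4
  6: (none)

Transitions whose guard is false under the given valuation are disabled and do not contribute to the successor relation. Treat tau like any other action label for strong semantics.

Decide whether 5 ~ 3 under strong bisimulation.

Answer: BISIMILAR

Trace:
Refine partition for ~:
  P[0] = {{0,1,2,3,4,5,6}}
  P[1] = {{0},{1},{2,3,5,6},{4}}
4 equivalence class(es) (converged in 2)
[5]={2,3,5,6}  [3]={2,3,5,6}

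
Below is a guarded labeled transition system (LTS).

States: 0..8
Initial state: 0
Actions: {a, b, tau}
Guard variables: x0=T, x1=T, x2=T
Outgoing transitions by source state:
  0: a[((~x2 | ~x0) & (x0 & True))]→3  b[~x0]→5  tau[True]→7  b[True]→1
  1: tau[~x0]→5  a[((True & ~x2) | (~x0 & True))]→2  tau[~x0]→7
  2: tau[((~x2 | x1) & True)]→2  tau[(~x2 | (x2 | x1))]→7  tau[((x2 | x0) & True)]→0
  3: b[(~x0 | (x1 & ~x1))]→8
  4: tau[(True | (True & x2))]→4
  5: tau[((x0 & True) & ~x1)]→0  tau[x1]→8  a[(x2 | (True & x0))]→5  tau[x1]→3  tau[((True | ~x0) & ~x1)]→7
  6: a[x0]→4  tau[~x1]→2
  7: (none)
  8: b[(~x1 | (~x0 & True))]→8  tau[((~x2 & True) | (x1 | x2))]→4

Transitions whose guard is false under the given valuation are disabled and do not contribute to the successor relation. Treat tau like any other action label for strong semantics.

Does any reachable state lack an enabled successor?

Answer: DEADLOCK at state 1

Analysis:
Reachable = {0,1,7}
  0: b→1  tau→7  [2 exit(s)]
  1: ∅  [deadlock]
  7: ∅  [deadlock]
trace reaching 1: b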